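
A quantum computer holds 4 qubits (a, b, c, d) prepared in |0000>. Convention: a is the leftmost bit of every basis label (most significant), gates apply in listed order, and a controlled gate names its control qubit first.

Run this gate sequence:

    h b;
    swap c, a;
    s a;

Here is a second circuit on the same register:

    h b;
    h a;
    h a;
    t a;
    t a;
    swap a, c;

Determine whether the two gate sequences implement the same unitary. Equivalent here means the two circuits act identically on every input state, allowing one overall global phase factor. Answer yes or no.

No — the two circuits implement different unitaries, even allowing a global phase.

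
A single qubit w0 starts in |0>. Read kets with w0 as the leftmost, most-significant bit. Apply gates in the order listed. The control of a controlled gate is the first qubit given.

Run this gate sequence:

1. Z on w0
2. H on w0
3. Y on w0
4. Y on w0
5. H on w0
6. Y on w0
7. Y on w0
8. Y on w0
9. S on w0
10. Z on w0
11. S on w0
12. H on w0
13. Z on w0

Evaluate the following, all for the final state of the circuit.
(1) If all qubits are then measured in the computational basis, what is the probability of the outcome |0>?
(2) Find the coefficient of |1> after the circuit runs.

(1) Outcome |0> occurs with probability 1/2.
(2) |1> carries amplitude sqrt(2)*I/2 in the final state.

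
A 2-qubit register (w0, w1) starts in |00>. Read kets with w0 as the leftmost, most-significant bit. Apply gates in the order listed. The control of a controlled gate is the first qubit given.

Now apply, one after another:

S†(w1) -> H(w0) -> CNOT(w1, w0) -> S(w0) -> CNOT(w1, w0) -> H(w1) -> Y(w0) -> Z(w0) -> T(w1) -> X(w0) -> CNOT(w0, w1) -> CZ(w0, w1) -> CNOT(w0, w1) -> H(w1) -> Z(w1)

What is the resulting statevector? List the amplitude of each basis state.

The resulting statevector has amplitude sqrt(2)*(-I - exp(3*I*pi/4))/4 on |00>, sqrt(2)*(-exp(3*I*pi/4) + I)/4 on |01>, sqrt(2)*(-1 + exp(I*pi/4))/4 on |10>, sqrt(2)*(1 + exp(I*pi/4))/4 on |11>.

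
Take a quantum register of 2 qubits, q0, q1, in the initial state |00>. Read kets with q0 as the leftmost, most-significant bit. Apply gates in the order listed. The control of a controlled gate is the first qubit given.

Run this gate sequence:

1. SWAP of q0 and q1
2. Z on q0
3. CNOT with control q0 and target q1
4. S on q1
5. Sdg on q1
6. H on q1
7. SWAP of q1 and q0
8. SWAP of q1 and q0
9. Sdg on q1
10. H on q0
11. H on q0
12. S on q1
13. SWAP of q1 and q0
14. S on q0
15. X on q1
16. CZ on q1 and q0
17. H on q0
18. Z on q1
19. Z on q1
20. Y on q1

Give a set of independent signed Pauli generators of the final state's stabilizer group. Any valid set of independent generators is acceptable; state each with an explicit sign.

The stabilizer group can be generated by +YI, +IZ, among other valid generating sets. Key observation: the block from step 8 through step 13 cancels to the identity and can be dropped.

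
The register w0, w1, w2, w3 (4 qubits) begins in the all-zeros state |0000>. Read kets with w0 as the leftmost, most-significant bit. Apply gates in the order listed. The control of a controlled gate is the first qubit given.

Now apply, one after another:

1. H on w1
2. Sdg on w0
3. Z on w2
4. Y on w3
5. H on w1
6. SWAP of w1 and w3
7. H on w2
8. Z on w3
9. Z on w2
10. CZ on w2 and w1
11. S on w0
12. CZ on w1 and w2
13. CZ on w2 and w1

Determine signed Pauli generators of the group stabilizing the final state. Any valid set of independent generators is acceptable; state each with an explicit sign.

One valid set of independent stabilizer generators is +IIXI, +ZIII, -IZII, +IIIZ (any independent generating set of the same group is equally correct).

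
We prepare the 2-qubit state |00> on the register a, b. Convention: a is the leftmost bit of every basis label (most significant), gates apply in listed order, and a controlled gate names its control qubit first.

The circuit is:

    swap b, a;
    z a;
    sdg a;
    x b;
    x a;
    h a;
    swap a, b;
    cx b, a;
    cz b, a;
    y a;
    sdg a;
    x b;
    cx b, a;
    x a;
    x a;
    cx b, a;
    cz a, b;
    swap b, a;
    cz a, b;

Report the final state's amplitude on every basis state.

After the circuit, the state carries amplitude 0 on |00>, -sqrt(2)/2 on |01>, -sqrt(2)*I/2 on |10>, 0 on |11>. Key observation: gates 13-16 undo each other exactly, leaving only the rest of the circuit to track.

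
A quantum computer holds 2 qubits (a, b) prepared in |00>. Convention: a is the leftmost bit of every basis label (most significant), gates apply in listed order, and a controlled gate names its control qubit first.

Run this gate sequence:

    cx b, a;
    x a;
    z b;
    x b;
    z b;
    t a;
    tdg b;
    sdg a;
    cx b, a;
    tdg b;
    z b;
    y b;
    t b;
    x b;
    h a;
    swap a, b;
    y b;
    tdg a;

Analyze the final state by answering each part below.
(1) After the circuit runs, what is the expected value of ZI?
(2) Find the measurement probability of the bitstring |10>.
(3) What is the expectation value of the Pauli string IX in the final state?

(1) In the final state, ZI has expectation -1.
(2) The probability of measuring |10> is 1/2.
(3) The expectation value of IX is -1.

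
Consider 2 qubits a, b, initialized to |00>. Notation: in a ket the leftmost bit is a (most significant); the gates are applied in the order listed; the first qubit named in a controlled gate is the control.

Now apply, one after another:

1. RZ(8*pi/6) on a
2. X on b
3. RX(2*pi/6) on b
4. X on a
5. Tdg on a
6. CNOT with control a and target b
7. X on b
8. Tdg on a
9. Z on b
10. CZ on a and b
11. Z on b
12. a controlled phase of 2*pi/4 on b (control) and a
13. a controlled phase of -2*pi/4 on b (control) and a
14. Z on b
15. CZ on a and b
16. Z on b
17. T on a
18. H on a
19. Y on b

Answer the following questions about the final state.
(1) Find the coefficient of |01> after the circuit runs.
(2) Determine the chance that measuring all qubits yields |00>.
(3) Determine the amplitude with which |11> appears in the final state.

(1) The amplitude on |01> is -sqrt(2)*exp(I*pi/12)/4. Key observation: steps 9-16 multiply out to the identity, so the circuit reduces to the remaining gates.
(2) A full measurement returns |00> with probability 3/8.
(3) |11> carries amplitude sqrt(2)*exp(I*pi/12)/4 in the final state.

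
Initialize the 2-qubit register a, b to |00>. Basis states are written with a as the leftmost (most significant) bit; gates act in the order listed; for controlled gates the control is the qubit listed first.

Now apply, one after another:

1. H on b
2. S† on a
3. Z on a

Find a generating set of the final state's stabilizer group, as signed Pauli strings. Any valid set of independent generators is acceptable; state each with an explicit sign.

The stabilizer group can be generated by +IX, +ZI, among other valid generating sets.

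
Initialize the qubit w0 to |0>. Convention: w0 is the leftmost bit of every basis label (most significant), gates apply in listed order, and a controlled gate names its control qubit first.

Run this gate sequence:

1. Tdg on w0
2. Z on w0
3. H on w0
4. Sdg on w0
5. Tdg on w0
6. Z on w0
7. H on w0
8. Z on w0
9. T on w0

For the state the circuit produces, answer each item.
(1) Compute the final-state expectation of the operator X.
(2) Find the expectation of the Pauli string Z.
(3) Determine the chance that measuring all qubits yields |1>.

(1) The expectation value of X is -1/2.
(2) The observable Z averages to sqrt(2)/2.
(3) A full measurement returns |1> with probability 1/2 - sqrt(2)/4.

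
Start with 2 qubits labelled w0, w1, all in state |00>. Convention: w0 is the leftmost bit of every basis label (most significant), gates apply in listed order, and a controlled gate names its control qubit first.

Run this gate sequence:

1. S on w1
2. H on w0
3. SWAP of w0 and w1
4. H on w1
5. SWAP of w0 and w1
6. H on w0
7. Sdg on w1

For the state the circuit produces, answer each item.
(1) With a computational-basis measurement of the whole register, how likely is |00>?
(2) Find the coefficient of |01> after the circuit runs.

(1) Outcome |00> occurs with probability 1/2.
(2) The amplitude on |01> is 0.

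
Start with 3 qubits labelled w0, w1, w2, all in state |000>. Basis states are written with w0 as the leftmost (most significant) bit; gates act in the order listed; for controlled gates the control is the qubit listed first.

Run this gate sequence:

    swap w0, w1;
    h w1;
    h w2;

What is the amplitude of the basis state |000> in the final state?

The final state's coefficient on |000> equals 1/2.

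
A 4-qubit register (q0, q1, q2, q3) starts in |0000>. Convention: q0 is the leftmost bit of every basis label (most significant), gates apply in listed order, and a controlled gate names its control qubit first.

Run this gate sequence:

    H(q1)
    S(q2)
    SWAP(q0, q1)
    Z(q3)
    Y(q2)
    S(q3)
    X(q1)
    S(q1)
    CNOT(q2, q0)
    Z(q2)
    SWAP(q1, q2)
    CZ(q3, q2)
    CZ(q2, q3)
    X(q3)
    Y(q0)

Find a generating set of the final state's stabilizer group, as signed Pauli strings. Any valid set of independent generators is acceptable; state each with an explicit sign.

The final state is stabilized by the group generated by -XIII, -IZII, -IIZI, -IIIZ; other independent generating sets are equally valid.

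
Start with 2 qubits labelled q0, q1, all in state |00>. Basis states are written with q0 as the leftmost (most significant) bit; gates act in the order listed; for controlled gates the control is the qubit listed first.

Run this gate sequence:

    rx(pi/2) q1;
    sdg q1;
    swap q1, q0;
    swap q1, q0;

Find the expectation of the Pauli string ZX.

In the final state, ZX has expectation -1.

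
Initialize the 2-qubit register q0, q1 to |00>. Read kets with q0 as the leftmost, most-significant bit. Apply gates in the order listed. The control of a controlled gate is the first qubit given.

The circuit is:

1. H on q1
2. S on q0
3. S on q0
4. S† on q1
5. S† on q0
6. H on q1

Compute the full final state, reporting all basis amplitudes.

After the circuit, the state carries amplitude 1/2 - I/2 on |00>, 1/2 + I/2 on |01>, 0 on |10>, 0 on |11>.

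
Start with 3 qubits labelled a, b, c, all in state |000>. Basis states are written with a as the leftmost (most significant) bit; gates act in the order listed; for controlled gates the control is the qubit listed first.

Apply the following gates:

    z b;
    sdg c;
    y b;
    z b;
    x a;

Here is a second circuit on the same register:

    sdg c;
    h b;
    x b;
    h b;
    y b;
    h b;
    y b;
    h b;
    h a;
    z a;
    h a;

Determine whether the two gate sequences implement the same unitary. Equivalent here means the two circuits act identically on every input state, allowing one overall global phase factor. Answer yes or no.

No: there is an input state on which the two circuits produce genuinely different outputs (not merely differing by a phase).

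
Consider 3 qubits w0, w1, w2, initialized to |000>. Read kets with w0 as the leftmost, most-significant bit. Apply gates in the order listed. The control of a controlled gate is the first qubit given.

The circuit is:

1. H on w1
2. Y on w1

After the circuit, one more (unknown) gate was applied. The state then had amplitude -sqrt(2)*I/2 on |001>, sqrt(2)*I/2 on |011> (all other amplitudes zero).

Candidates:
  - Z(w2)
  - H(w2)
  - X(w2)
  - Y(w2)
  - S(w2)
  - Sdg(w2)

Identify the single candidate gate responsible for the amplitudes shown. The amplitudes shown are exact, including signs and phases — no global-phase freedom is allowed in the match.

It was X(w2) that produced the state shown.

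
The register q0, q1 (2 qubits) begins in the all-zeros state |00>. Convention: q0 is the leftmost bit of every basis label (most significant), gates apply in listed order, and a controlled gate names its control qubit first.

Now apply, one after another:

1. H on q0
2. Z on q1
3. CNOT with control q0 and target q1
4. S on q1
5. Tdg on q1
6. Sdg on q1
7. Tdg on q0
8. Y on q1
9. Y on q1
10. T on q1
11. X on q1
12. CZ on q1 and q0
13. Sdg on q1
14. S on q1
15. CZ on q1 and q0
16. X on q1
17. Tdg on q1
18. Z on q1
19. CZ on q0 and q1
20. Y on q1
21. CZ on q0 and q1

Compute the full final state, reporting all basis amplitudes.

The resulting statevector has amplitude 0 on |00>, sqrt(2)*I/2 on |01>, -sqrt(2)/2 on |10>, 0 on |11>.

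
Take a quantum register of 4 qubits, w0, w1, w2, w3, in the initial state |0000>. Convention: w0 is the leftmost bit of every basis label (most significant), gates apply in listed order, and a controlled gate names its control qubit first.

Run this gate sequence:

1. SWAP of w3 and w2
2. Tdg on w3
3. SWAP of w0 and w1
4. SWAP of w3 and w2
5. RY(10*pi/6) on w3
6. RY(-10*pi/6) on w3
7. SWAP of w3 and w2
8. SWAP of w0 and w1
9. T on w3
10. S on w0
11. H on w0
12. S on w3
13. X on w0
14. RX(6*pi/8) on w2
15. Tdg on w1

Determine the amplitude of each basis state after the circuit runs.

The resulting statevector has amplitude sqrt(4 - 2*sqrt(2))/4 on |0000>, -I*sqrt(2*sqrt(2) + 4)/4 on |0010>, sqrt(4 - 2*sqrt(2))/4 on |1000>, -I*sqrt(2*sqrt(2) + 4)/4 on |1010>, and 0 on every other basis state. Key observation: steps 2-9 multiply out to the identity, so the circuit reduces to the remaining gates.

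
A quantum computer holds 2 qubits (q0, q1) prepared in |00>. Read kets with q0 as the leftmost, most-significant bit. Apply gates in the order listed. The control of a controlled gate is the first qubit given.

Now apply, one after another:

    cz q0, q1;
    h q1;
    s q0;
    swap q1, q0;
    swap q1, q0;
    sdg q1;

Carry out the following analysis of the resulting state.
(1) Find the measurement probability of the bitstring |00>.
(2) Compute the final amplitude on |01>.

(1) The probability of measuring |00> is 1/2.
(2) The amplitude on |01> is -sqrt(2)*I/2.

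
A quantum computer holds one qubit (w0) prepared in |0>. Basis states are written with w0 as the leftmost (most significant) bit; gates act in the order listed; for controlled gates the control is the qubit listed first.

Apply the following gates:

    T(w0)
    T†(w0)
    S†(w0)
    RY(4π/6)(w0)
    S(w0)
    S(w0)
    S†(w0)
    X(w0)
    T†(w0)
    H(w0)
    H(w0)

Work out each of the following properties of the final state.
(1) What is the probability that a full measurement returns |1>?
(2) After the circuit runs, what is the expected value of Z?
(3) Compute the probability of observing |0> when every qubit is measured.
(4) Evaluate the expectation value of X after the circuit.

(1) A full measurement returns |1> with probability 1/4. Key observation: steps 6-7 multiply out to the identity, so the circuit reduces to the remaining gates.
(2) The observable Z averages to 1/2.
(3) Outcome |0> occurs with probability 3/4.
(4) The expectation value of X is -sqrt(6)/4.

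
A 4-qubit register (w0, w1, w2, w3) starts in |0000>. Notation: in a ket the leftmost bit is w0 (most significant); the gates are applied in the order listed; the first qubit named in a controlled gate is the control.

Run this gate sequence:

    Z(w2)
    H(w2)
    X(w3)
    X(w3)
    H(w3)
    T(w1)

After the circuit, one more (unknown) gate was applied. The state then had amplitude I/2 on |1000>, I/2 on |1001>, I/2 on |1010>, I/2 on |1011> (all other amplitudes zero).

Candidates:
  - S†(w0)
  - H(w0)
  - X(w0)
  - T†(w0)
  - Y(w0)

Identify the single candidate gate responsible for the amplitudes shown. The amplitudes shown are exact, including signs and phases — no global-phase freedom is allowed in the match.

It was Y(w0) that produced the state shown.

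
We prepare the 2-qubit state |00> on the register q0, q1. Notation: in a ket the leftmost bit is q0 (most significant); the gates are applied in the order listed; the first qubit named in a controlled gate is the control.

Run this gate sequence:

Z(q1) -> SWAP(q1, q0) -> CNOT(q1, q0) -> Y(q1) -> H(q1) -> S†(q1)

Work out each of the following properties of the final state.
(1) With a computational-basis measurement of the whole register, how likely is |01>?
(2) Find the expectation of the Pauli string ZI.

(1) The probability of measuring |01> is 1/2.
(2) The expectation value of ZI is 1.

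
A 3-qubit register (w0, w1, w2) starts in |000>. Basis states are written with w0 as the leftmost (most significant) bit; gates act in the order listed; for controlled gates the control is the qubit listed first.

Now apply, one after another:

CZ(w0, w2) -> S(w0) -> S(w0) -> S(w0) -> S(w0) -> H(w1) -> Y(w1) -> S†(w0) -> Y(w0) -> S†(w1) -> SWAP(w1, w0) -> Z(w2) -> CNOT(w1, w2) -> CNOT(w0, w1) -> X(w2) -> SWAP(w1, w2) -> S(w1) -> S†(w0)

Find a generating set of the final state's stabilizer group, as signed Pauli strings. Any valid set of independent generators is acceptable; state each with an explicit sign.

The stabilizer group can be generated by +XIX, -ZIZ, +IZI, among other valid generating sets. Key observation: the block from step 2 through step 5 cancels to the identity and can be dropped.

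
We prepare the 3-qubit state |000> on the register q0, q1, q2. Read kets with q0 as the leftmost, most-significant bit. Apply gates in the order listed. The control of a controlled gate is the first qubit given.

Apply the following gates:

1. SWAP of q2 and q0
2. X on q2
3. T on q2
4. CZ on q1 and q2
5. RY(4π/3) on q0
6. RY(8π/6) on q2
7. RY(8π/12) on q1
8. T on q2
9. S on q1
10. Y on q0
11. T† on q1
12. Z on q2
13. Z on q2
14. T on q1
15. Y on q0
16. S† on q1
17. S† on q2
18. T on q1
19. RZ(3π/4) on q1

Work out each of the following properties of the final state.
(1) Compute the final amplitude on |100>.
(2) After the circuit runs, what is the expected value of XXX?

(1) The final state's coefficient on |100> equals 3*exp(7*I*pi/8)/8. Key observation: the block from step 9 through step 16 cancels to the identity and can be dropped.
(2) The expectation value of XXX is 3*sqrt(6)/16.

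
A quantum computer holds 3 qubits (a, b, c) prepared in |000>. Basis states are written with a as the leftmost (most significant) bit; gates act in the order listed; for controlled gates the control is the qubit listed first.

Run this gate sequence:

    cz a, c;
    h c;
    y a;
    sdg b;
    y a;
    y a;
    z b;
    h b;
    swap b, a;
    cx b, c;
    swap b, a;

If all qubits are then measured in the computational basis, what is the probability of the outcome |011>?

Outcome |011> occurs with probability 0.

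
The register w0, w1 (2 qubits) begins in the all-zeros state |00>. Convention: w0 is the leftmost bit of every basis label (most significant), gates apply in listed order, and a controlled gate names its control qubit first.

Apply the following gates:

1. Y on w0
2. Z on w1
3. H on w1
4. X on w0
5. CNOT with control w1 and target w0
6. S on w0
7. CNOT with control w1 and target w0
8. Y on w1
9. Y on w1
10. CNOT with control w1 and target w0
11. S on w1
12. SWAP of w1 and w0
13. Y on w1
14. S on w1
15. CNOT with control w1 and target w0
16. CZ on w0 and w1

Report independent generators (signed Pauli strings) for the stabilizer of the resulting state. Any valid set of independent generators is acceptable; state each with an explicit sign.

The final state is stabilized by the group generated by -IY, -ZI; other independent generating sets are equally valid. Key observation: the block from step 7 through step 10 cancels to the identity and can be dropped.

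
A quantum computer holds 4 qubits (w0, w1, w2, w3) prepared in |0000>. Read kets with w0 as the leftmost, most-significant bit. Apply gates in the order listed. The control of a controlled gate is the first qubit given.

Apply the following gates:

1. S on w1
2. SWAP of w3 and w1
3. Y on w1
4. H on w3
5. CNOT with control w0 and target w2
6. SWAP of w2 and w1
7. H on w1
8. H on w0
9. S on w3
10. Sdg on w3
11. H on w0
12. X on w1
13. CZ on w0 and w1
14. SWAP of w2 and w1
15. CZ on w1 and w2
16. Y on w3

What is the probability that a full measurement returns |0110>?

A full measurement returns |0110> with probability 1/4.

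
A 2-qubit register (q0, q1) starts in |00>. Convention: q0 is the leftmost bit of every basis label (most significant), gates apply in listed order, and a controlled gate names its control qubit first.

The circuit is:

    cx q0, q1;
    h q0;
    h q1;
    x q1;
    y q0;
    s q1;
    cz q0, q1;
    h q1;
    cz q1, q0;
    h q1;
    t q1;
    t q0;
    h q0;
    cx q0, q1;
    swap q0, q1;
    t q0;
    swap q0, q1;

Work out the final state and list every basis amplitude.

After the circuit, the state carries amplitude sqrt(2)*(-I + exp(I*pi/4))/4 on |00>, sqrt(2)*(-exp(I*pi/4) + I)/4 on |01>, sqrt(2)*(1 + exp(I*pi/4))/4 on |10>, sqrt(2)*(-I - exp(3*I*pi/4))/4 on |11>.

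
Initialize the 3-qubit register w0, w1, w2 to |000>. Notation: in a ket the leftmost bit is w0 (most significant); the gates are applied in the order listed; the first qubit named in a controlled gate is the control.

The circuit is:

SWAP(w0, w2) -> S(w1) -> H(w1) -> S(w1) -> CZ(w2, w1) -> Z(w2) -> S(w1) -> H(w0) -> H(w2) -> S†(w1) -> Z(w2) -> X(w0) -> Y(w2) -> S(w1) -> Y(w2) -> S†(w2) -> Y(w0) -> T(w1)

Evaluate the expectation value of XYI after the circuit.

The observable XYI averages to sqrt(2)/2.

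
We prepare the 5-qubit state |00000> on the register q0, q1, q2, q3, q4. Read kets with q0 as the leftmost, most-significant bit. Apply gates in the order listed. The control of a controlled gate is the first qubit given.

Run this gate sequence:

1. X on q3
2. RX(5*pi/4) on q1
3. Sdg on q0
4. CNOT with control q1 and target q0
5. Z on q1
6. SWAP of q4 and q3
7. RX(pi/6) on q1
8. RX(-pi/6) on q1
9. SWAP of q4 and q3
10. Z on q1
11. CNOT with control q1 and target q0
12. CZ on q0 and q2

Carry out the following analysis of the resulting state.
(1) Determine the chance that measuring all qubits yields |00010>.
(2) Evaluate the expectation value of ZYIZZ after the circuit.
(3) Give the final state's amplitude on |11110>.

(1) A full measurement returns |00010> with probability 1/2 - sqrt(2)/4.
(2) The expectation value of ZYIZZ is -sqrt(2)/2.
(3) The amplitude on |11110> is 0.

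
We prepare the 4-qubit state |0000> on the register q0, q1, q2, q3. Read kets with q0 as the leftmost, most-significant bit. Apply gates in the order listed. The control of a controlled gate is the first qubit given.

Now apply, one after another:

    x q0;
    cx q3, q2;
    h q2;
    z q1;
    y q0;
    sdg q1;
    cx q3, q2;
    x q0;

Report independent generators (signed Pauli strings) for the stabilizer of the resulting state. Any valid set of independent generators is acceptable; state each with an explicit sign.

The final state is stabilized by the group generated by +IIXI, -ZIII, +IZII, +IIIZ; other independent generating sets are equally valid.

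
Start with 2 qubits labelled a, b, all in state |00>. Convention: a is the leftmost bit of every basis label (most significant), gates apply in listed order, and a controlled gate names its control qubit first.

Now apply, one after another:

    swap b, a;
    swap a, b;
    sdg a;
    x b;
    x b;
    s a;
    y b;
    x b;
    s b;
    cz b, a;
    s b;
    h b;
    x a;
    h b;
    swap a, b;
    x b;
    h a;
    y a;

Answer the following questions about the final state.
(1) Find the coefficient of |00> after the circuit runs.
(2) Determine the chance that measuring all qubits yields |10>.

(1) The amplitude on |00> is sqrt(2)/2. Key observation: gates 3-6 undo each other exactly, leaving only the rest of the circuit to track.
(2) The probability of measuring |10> is 1/2.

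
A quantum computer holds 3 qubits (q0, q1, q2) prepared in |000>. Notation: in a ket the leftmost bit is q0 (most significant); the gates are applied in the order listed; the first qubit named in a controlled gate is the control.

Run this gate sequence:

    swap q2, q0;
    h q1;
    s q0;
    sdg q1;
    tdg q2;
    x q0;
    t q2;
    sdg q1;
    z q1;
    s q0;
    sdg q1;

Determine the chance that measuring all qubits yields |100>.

A full measurement returns |100> with probability 1/2.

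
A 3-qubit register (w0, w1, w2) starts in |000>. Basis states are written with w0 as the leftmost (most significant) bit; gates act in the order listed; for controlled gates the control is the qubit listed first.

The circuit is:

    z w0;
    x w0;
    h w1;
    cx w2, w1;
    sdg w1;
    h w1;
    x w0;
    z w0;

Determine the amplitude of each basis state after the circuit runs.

The resulting statevector has amplitude 1/2 - I/2 on |000>, 1/2 + I/2 on |010>, and 0 on every other basis state.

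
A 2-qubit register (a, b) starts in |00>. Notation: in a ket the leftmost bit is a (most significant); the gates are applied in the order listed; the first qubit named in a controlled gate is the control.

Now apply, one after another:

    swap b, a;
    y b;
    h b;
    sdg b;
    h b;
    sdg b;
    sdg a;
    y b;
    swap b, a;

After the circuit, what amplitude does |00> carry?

The amplitude on |00> is -1/2 - I/2.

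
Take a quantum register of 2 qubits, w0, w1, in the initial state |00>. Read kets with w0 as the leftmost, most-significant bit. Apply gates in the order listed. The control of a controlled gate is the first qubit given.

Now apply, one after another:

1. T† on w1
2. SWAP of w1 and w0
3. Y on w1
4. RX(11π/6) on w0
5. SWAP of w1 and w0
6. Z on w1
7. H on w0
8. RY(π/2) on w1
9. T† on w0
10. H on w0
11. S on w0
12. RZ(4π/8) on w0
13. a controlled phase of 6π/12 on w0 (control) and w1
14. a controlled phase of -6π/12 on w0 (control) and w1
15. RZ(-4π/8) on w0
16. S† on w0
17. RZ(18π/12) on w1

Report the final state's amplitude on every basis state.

The final amplitudes are (-sqrt(3) + 1 + (-sqrt(3) + 1 + I + sqrt(3)*I)*exp(3*I*pi/4) + I + sqrt(3)*I)*exp(I*pi/4)/8 on |00>, -1/8 - sqrt(3)*exp(3*I*pi/4)/8 - I/8 + sqrt(3)*exp(I*pi/4)/8 + sqrt(2)*I/8 - sqrt(3)*(1 - I)/8 on |01>, (-sqrt(3) + 1 + I + sqrt(3)*I + (-1 + sqrt(3) - sqrt(3)*I - I)*exp(3*I*pi/4))*exp(I*pi/4)/8 on |10>, 1/8 + sqrt(3)*(1 - I)/8 - sqrt(3)*exp(3*I*pi/4)/8 + I/8 + sqrt(3)*exp(I*pi/4)/8 + sqrt(2)*I/8 on |11>. Key observation: the block from step 11 through step 16 cancels to the identity and can be dropped.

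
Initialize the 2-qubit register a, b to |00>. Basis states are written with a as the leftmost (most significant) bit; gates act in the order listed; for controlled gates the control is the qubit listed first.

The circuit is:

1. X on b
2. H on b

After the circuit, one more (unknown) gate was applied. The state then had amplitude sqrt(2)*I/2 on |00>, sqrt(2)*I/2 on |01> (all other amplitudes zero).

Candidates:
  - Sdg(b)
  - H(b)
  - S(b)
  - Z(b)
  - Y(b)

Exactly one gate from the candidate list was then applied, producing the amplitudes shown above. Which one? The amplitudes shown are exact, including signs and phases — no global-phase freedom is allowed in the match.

It was Y(b) that produced the state shown.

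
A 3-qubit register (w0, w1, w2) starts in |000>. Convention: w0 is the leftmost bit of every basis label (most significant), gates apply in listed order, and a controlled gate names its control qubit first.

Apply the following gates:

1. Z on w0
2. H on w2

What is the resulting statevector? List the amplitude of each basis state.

After the circuit, the state carries amplitude sqrt(2)/2 on |000>, sqrt(2)/2 on |001>, and 0 on every other basis state.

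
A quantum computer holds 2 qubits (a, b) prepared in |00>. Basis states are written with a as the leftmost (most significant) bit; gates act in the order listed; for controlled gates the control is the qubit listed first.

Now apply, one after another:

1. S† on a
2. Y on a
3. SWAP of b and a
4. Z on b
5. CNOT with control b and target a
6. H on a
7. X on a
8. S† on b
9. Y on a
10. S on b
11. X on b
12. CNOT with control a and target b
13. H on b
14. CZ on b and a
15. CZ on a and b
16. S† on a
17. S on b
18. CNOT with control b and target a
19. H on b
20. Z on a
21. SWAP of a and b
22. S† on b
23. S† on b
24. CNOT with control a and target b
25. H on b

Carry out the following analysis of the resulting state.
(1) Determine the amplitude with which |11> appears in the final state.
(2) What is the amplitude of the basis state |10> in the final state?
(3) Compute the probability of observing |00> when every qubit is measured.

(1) |11> carries amplitude 1/2 + I/2 in the final state.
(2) The final state's coefficient on |10> equals -1/2 + I/2.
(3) Outcome |00> occurs with probability 0.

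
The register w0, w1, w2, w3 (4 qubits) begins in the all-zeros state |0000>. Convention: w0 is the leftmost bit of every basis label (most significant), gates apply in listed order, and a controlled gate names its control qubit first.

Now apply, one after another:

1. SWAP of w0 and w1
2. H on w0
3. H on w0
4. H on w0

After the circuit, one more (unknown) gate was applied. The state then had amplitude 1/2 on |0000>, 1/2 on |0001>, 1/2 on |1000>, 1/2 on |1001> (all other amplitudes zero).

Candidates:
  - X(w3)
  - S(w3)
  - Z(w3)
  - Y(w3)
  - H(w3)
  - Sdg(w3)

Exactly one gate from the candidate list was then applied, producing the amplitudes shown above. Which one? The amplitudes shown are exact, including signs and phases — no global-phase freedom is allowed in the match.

The applied gate was H(w3).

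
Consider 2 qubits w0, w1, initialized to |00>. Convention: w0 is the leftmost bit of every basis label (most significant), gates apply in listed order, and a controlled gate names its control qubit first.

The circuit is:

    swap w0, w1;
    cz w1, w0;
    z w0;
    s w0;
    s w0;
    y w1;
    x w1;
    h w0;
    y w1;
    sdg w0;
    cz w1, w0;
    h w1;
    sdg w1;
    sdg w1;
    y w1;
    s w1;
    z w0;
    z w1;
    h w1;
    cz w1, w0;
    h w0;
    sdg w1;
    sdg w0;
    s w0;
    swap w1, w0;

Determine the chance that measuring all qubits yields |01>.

A full measurement returns |01> with probability 1/4.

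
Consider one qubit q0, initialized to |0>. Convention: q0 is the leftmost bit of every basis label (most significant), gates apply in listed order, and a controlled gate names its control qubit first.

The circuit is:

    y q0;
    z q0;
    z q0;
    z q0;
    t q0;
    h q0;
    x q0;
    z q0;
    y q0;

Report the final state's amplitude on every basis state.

After the circuit, the state carries amplitude sqrt(2)*exp(I*pi/4)/2 on |0>, -sqrt(2)*exp(I*pi/4)/2 on |1>.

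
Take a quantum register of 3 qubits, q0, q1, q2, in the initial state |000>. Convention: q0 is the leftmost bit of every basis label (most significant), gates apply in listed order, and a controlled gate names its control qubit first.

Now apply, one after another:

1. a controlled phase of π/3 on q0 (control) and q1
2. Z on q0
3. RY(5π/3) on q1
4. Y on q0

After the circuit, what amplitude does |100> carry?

The final state's coefficient on |100> equals -sqrt(3)*I/2.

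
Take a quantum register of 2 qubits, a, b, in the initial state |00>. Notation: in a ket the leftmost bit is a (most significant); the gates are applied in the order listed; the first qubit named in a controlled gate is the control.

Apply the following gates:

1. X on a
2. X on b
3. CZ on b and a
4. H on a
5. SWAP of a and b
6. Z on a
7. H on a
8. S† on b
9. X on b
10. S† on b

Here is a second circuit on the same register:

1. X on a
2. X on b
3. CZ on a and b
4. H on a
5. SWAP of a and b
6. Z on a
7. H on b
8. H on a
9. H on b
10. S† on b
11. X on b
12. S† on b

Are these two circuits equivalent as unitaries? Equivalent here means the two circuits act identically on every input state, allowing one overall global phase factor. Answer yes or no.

Yes — the two circuits implement the same unitary up to a global phase.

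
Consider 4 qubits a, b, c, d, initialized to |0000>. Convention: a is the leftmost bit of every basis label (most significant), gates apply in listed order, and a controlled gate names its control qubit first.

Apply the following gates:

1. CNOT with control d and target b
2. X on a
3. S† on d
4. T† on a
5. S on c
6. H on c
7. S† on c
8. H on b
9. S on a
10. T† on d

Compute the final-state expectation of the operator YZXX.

The observable YZXX averages to 0.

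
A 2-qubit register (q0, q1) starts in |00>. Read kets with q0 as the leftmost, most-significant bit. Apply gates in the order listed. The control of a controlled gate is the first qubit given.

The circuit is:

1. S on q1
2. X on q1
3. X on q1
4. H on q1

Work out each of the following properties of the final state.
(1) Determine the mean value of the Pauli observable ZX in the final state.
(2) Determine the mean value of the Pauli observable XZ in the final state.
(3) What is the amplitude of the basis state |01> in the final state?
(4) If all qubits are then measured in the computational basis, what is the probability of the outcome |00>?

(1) The observable ZX averages to 1. Key observation: gates 2-3 undo each other exactly, leaving only the rest of the circuit to track.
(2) The observable XZ averages to 0.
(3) The amplitude on |01> is sqrt(2)/2.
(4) The probability of measuring |00> is 1/2.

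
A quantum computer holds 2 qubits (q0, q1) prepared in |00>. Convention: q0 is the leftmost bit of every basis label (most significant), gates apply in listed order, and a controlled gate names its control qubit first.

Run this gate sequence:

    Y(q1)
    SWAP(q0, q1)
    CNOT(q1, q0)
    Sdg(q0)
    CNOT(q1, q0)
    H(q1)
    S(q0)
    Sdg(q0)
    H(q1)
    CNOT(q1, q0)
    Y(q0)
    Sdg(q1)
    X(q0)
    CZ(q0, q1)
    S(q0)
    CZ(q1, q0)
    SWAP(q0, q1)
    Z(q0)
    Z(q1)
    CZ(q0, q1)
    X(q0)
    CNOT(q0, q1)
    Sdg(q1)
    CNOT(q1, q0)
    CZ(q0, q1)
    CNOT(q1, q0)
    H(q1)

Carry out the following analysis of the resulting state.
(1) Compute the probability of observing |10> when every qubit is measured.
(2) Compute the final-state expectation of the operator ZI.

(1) A full measurement returns |10> with probability 1/2. Key observation: gates 5-10 undo each other exactly, leaving only the rest of the circuit to track.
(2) The expectation value of ZI is -1.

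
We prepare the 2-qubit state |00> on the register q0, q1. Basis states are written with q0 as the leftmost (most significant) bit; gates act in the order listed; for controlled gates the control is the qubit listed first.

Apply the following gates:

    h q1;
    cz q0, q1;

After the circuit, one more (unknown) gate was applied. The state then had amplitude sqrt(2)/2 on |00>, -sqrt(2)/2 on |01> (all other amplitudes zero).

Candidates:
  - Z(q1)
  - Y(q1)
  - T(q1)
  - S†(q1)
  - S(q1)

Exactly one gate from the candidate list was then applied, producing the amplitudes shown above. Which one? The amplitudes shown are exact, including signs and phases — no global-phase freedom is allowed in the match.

The unique candidate consistent with the amplitudes is Z(q1).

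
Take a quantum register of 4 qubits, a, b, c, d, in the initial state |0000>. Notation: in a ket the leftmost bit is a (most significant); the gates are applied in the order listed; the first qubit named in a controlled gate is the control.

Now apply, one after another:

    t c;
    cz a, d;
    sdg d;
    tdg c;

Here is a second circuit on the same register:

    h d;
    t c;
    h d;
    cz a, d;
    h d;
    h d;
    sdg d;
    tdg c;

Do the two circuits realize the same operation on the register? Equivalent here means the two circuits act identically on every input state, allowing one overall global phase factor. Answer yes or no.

Yes, they are equivalent — the unitaries differ by at most a global phase.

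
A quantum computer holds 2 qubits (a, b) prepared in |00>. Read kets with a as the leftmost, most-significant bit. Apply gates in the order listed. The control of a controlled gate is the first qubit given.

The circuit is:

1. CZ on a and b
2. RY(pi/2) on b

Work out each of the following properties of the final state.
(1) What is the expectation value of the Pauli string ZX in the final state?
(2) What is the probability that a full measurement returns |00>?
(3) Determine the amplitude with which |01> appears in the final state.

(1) In the final state, ZX has expectation 1.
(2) Outcome |00> occurs with probability 1/2.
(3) |01> carries amplitude sqrt(2)/2 in the final state.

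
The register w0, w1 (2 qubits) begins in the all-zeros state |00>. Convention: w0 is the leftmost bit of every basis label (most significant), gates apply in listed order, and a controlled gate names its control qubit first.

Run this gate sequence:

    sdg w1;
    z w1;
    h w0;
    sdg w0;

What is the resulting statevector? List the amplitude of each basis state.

The final amplitudes are sqrt(2)/2 on |00>, 0 on |01>, -sqrt(2)*I/2 on |10>, 0 on |11>.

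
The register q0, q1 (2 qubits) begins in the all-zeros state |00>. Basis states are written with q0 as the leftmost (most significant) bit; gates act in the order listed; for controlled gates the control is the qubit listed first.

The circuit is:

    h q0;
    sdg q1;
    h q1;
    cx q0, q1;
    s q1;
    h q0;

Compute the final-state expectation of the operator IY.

The expectation value of IY is 1.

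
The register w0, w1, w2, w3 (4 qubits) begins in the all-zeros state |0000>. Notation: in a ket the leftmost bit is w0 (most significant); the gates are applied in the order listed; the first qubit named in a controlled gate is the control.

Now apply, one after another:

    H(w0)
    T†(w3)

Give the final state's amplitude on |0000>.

The final state's coefficient on |0000> equals sqrt(2)/2.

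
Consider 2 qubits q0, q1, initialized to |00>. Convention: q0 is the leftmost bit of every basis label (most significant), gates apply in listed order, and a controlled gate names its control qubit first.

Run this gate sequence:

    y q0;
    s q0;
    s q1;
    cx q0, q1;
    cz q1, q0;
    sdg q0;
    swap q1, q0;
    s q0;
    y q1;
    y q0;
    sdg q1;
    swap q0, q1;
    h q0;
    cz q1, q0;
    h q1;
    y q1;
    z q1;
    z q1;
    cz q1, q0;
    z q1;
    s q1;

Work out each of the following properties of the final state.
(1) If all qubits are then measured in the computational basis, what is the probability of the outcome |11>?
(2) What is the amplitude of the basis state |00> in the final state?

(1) Outcome |11> occurs with probability 1/4.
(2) The amplitude on |00> is I/2.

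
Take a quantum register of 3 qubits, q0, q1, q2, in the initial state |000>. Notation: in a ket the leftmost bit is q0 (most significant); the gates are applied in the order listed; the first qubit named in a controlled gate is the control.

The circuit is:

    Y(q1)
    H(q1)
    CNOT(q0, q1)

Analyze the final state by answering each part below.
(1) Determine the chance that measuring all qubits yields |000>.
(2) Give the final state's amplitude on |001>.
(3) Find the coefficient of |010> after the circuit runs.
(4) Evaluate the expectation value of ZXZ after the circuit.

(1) The probability of measuring |000> is 1/2.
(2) The amplitude on |001> is 0.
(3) |010> carries amplitude -sqrt(2)*I/2 in the final state.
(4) The observable ZXZ averages to -1.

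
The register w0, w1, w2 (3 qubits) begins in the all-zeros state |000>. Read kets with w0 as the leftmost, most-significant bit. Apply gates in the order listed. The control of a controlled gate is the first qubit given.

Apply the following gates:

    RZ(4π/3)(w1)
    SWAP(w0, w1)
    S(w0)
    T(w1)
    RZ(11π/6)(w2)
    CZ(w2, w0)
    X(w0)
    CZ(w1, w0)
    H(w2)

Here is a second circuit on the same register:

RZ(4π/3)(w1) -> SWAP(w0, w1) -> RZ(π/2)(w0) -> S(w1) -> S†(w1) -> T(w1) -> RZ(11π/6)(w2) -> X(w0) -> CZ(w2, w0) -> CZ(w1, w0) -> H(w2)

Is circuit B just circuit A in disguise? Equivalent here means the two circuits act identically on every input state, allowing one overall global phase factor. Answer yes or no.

No, they are not equivalent — no single phase factor reconciles the two unitaries.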